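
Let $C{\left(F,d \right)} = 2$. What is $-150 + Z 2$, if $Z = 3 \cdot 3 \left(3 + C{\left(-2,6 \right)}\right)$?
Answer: $-60$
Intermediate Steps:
$Z = 45$ ($Z = 3 \cdot 3 \left(3 + 2\right) = 9 \cdot 5 = 45$)
$-150 + Z 2 = -150 + 45 \cdot 2 = -150 + 90 = -60$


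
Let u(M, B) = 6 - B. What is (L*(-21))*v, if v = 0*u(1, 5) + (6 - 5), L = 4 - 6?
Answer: 42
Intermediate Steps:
L = -2
v = 1 (v = 0*(6 - 1*5) + (6 - 5) = 0*(6 - 5) + 1 = 0*1 + 1 = 0 + 1 = 1)
(L*(-21))*v = -2*(-21)*1 = 42*1 = 42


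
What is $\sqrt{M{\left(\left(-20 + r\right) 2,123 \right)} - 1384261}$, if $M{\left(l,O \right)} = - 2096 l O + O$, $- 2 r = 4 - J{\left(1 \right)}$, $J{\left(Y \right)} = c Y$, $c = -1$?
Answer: $\sqrt{10217222} \approx 3196.4$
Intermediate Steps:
$J{\left(Y \right)} = - Y$
$r = - \frac{5}{2}$ ($r = - \frac{4 - \left(-1\right) 1}{2} = - \frac{4 - -1}{2} = - \frac{4 + 1}{2} = \left(- \frac{1}{2}\right) 5 = - \frac{5}{2} \approx -2.5$)
$M{\left(l,O \right)} = O - 2096 O l$ ($M{\left(l,O \right)} = - 2096 O l + O = O - 2096 O l$)
$\sqrt{M{\left(\left(-20 + r\right) 2,123 \right)} - 1384261} = \sqrt{123 \left(1 - 2096 \left(-20 - \frac{5}{2}\right) 2\right) - 1384261} = \sqrt{123 \left(1 - 2096 \left(\left(- \frac{45}{2}\right) 2\right)\right) - 1384261} = \sqrt{123 \left(1 - -94320\right) - 1384261} = \sqrt{123 \left(1 + 94320\right) - 1384261} = \sqrt{123 \cdot 94321 - 1384261} = \sqrt{11601483 - 1384261} = \sqrt{10217222}$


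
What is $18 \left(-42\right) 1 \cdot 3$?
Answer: $-2268$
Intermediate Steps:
$18 \left(-42\right) 1 \cdot 3 = \left(-756\right) 3 = -2268$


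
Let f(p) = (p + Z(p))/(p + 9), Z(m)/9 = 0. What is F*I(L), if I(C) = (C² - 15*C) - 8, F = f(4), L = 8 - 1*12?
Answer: 272/13 ≈ 20.923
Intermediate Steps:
Z(m) = 0 (Z(m) = 9*0 = 0)
L = -4 (L = 8 - 12 = -4)
f(p) = p/(9 + p) (f(p) = (p + 0)/(p + 9) = p/(9 + p))
F = 4/13 (F = 4/(9 + 4) = 4/13 ≈ 0.30769)
I(C) = -8 + C² - 15*C
F*I(L) = 4*(-8 + (-4)² - 15*(-4))/13 = 4*(-8 + 16 + 60)/13 = (4/13)*68 = 272/13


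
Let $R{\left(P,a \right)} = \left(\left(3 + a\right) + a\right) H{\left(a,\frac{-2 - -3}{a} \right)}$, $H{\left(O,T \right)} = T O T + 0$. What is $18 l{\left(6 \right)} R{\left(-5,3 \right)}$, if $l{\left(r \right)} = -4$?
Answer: $-216$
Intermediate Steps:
$H{\left(O,T \right)} = O T^{2}$ ($H{\left(O,T \right)} = O T T + 0 = O T^{2} + 0 = O T^{2}$)
$R{\left(P,a \right)} = \frac{3 + 2 a}{a}$ ($R{\left(P,a \right)} = \left(\left(3 + a\right) + a\right) a \left(\frac{-2 - -3}{a}\right)^{2} = \left(3 + 2 a\right) a \left(\frac{-2 + 3}{a}\right)^{2} = \left(3 + 2 a\right) a \left(1 \frac{1}{a}\right)^{2} = \left(3 + 2 a\right) a \left(\frac{1}{a}\right)^{2} = \left(3 + 2 a\right) \frac{a}{a^{2}} = \frac{3 + 2 a}{a}$)
$18 l{\left(6 \right)} R{\left(-5,3 \right)} = 18 \left(-4\right) \left(2 + \frac{3}{3}\right) = - 72 \left(2 + 3 \cdot \frac{1}{3}\right) = - 72 \left(2 + 1\right) = \left(-72\right) 3 = -216$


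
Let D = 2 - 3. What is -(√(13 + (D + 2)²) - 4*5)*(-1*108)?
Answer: -2160 + 108*√14 ≈ -1755.9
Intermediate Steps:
D = -1
-(√(13 + (D + 2)²) - 4*5)*(-1*108) = -(√(13 + (-1 + 2)²) - 4*5)*(-1*108) = -(√(13 + 1²) - 1*20)*(-108) = -(√(13 + 1) - 20)*(-108) = -(√14 - 20)*(-108) = -(-20 + √14)*(-108) = -(2160 - 108*√14) = -2160 + 108*√14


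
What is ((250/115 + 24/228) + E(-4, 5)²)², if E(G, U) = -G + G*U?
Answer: 12739185424/190969 ≈ 66708.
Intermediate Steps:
((250/115 + 24/228) + E(-4, 5)²)² = ((250/115 + 24/228) + (-4*(-1 + 5))²)² = ((250*(1/115) + 24*(1/228)) + (-4*4)²)² = ((50/23 + 2/19) + (-16)²)² = (996/437 + 256)² = (112868/437)² = 12739185424/190969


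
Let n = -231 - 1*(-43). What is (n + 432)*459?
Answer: 111996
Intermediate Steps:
n = -188 (n = -231 + 43 = -188)
(n + 432)*459 = (-188 + 432)*459 = 244*459 = 111996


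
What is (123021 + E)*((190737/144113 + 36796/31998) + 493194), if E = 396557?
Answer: 590835679684415173070/2305663887 ≈ 2.5625e+11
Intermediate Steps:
(123021 + E)*((190737/144113 + 36796/31998) + 493194) = (123021 + 396557)*((190737/144113 + 36796/31998) + 493194) = 519578*((190737*(1/144113) + 36796*(1/31998)) + 493194) = 519578*((190737/144113 + 18398/15999) + 493194) = 519578*(5702992237/2305663887 + 493194) = 519578*(1137145298077315/2305663887) = 590835679684415173070/2305663887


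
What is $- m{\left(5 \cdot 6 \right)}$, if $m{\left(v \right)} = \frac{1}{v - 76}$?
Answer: $\frac{1}{46} \approx 0.021739$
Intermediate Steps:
$m{\left(v \right)} = \frac{1}{-76 + v}$
$- m{\left(5 \cdot 6 \right)} = - \frac{1}{-76 + 5 \cdot 6} = - \frac{1}{-76 + 30} = - \frac{1}{-46} = \left(-1\right) \left(- \frac{1}{46}\right) = \frac{1}{46}$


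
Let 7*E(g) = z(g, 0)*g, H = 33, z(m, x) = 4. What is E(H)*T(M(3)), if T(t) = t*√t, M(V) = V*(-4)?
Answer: -3168*I*√3/7 ≈ -783.88*I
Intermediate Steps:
M(V) = -4*V
E(g) = 4*g/7 (E(g) = (4*g)/7 = 4*g/7)
T(t) = t^(3/2)
E(H)*T(M(3)) = ((4/7)*33)*(-4*3)^(3/2) = 132*(-12)^(3/2)/7 = 132*(-24*I*√3)/7 = -3168*I*√3/7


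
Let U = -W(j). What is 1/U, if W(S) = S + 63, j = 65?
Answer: -1/128 ≈ -0.0078125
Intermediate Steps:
W(S) = 63 + S
U = -128 (U = -(63 + 65) = -1*128 = -128)
1/U = 1/(-128) = -1/128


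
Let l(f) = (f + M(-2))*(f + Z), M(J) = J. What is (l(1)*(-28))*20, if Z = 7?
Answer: 4480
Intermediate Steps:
l(f) = (-2 + f)*(7 + f) (l(f) = (f - 2)*(f + 7) = (-2 + f)*(7 + f))
(l(1)*(-28))*20 = ((-14 + 1² + 5*1)*(-28))*20 = ((-14 + 1 + 5)*(-28))*20 = -8*(-28)*20 = 224*20 = 4480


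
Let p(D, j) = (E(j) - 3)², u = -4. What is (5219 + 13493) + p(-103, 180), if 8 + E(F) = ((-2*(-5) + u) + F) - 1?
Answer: 48988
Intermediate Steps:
E(F) = -3 + F (E(F) = -8 + (((-2*(-5) - 4) + F) - 1) = -8 + (((10 - 4) + F) - 1) = -8 + ((6 + F) - 1) = -8 + (5 + F) = -3 + F)
p(D, j) = (-6 + j)² (p(D, j) = ((-3 + j) - 3)² = (-6 + j)²)
(5219 + 13493) + p(-103, 180) = (5219 + 13493) + (-6 + 180)² = 18712 + 174² = 18712 + 30276 = 48988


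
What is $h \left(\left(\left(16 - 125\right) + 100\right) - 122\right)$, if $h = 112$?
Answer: $-14672$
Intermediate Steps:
$h \left(\left(\left(16 - 125\right) + 100\right) - 122\right) = 112 \left(\left(\left(16 - 125\right) + 100\right) - 122\right) = 112 \left(\left(-109 + 100\right) - 122\right) = 112 \left(-9 - 122\right) = 112 \left(-131\right) = -14672$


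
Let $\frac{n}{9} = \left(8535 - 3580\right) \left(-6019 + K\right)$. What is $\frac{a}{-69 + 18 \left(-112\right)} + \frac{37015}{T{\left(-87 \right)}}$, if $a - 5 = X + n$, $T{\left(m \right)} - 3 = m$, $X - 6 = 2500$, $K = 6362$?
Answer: $- \frac{454086113}{58380} \approx -7778.1$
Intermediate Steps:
$X = 2506$ ($X = 6 + 2500 = 2506$)
$n = 15296085$ ($n = 9 \left(8535 - 3580\right) \left(-6019 + 6362\right) = 9 \cdot 4955 \cdot 343 = 9 \cdot 1699565 = 15296085$)
$T{\left(m \right)} = 3 + m$
$a = 15298596$ ($a = 5 + \left(2506 + 15296085\right) = 5 + 15298591 = 15298596$)
$\frac{a}{-69 + 18 \left(-112\right)} + \frac{37015}{T{\left(-87 \right)}} = \frac{15298596}{-69 + 18 \left(-112\right)} + \frac{37015}{3 - 87} = \frac{15298596}{-69 - 2016} + \frac{37015}{-84} = \frac{15298596}{-2085} + 37015 \left(- \frac{1}{84}\right) = 15298596 \left(- \frac{1}{2085}\right) - \frac{37015}{84} = - \frac{5099532}{695} - \frac{37015}{84} = - \frac{454086113}{58380}$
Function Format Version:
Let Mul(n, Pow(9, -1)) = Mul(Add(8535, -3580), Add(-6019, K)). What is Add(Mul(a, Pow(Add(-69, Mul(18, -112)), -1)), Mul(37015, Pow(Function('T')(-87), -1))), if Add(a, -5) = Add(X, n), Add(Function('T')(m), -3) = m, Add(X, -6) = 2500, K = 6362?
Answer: Rational(-454086113, 58380) ≈ -7778.1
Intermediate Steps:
X = 2506 (X = Add(6, 2500) = 2506)
n = 15296085 (n = Mul(9, Mul(Add(8535, -3580), Add(-6019, 6362))) = Mul(9, Mul(4955, 343)) = Mul(9, 1699565) = 15296085)
Function('T')(m) = Add(3, m)
a = 15298596 (a = Add(5, Add(2506, 15296085)) = Add(5, 15298591) = 15298596)
Add(Mul(a, Pow(Add(-69, Mul(18, -112)), -1)), Mul(37015, Pow(Function('T')(-87), -1))) = Add(Mul(15298596, Pow(Add(-69, Mul(18, -112)), -1)), Mul(37015, Pow(Add(3, -87), -1))) = Add(Mul(15298596, Pow(Add(-69, -2016), -1)), Mul(37015, Pow(-84, -1))) = Add(Mul(15298596, Pow(-2085, -1)), Mul(37015, Rational(-1, 84))) = Add(Mul(15298596, Rational(-1, 2085)), Rational(-37015, 84)) = Add(Rational(-5099532, 695), Rational(-37015, 84)) = Rational(-454086113, 58380)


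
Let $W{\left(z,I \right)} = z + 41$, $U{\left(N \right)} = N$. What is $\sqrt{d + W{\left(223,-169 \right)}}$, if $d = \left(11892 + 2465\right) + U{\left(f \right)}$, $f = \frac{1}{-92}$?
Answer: $\frac{3 \sqrt{3437557}}{46} \approx 120.92$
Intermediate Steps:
$f = - \frac{1}{92} \approx -0.01087$
$W{\left(z,I \right)} = 41 + z$
$d = \frac{1320843}{92}$ ($d = \left(11892 + 2465\right) - \frac{1}{92} = 14357 - \frac{1}{92} = \frac{1320843}{92} \approx 14357.0$)
$\sqrt{d + W{\left(223,-169 \right)}} = \sqrt{\frac{1320843}{92} + \left(41 + 223\right)} = \sqrt{\frac{1320843}{92} + 264} = \sqrt{\frac{1345131}{92}} = \frac{3 \sqrt{3437557}}{46}$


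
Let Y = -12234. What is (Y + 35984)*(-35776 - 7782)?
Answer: -1034502500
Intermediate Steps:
(Y + 35984)*(-35776 - 7782) = (-12234 + 35984)*(-35776 - 7782) = 23750*(-43558) = -1034502500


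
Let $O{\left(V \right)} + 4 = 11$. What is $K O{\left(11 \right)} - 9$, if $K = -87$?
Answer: $-618$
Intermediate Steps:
$O{\left(V \right)} = 7$ ($O{\left(V \right)} = -4 + 11 = 7$)
$K O{\left(11 \right)} - 9 = \left(-87\right) 7 - 9 = -609 - 9 = -618$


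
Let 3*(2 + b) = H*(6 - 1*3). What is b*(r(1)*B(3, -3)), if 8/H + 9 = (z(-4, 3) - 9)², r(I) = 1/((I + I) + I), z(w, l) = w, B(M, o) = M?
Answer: -39/20 ≈ -1.9500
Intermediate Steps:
r(I) = 1/(3*I) (r(I) = 1/(2*I + I) = 1/(3*I))
H = 1/20 (H = 8/(-9 + (-4 - 9)²) = 8/(-9 + (-13)²) = 8/(-9 + 169) = 8/160 = 8*(1/160) = 1/20 ≈ 0.050000)
b = -39/20 (b = -2 + ((6 - 1*3)/20)/3 = -2 + ((6 - 3)/20)/3 = -2 + ((1/20)*3)/3 = -2 + (⅓)*(3/20) = -2 + 1/20 = -39/20 ≈ -1.9500)
b*(r(1)*B(3, -3)) = -39*(⅓)/1*3/20 = -39*(⅓)*1*3/20 = -13*3/20 = -39/20*1 = -39/20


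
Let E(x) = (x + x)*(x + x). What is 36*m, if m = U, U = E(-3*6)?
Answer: 46656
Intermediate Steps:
E(x) = 4*x**2 (E(x) = (2*x)*(2*x) = 4*x**2)
U = 1296 (U = 4*(-3*6)**2 = 4*(-18)**2 = 4*324 = 1296)
m = 1296
36*m = 36*1296 = 46656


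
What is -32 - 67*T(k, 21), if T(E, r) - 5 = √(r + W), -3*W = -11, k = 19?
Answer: -367 - 67*√222/3 ≈ -699.76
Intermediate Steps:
W = 11/3 (W = -⅓*(-11) = 11/3 ≈ 3.6667)
T(E, r) = 5 + √(11/3 + r) (T(E, r) = 5 + √(r + 11/3) = 5 + √(11/3 + r))
-32 - 67*T(k, 21) = -32 - 67*(5 + √(33 + 9*21)/3) = -32 - 67*(5 + √(33 + 189)/3) = -32 - 67*(5 + √222/3) = -32 + (-335 - 67*√222/3) = -367 - 67*√222/3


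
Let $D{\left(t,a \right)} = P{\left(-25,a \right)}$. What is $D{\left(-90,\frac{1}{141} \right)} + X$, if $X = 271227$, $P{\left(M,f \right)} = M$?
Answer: $271202$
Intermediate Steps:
$D{\left(t,a \right)} = -25$
$D{\left(-90,\frac{1}{141} \right)} + X = -25 + 271227 = 271202$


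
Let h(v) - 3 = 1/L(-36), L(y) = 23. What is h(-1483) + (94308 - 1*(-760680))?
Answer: 19664794/23 ≈ 8.5499e+5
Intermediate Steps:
h(v) = 70/23 (h(v) = 3 + 1/23 = 70/23)
h(-1483) + (94308 - 1*(-760680)) = 70/23 + (94308 - 1*(-760680)) = 70/23 + (94308 + 760680) = 70/23 + 854988 = 19664794/23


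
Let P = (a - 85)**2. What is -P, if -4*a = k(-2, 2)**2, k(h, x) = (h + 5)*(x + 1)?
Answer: -177241/16 ≈ -11078.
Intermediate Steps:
k(h, x) = (1 + x)*(5 + h) (k(h, x) = (5 + h)*(1 + x) = (1 + x)*(5 + h))
a = -81/4 (a = -(5 - 2 + 5*2 - 2*2)**2/4 = -(5 - 2 + 10 - 4)**2/4 = -1/4*9**2 = -1/4*81 = -81/4 ≈ -20.250)
P = 177241/16 (P = (-81/4 - 85)**2 = (-421/4)**2 = 177241/16 ≈ 11078.)
-P = -1*177241/16 = -177241/16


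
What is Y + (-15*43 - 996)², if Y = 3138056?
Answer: 5830937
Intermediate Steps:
Y + (-15*43 - 996)² = 3138056 + (-15*43 - 996)² = 3138056 + (-645 - 996)² = 3138056 + (-1641)² = 3138056 + 2692881 = 5830937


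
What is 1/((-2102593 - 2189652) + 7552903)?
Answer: 1/3260658 ≈ 3.0669e-7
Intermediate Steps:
1/((-2102593 - 2189652) + 7552903) = 1/(-4292245 + 7552903) = 1/3260658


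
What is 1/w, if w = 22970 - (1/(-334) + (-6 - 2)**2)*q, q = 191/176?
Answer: 58784/1346185855 ≈ 4.3667e-5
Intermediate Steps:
q = 191/176 (q = 191*(1/176) = 191/176 ≈ 1.0852)
w = 1346185855/58784 (w = 22970 - (1/(-334) + (-6 - 2)**2)*191/176 = 22970 - (-1/334 + (-8)**2)*191/176 = 22970 - (-1/334 + 64)*191/176 = 22970 - 21375*191/(334*176) = 22970 - 1*4082625/58784 = 22970 - 4082625/58784 = 1346185855/58784 ≈ 22901.)
1/w = 1/(1346185855/58784) = 58784/1346185855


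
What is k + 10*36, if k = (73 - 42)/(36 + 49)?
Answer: 30631/85 ≈ 360.36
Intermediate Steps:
k = 31/85 ≈ 0.36471
k + 10*36 = 31/85 + 10*36 = 31/85 + 360 = 30631/85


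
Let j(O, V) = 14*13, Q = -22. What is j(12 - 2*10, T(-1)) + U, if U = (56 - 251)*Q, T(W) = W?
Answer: 4472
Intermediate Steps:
U = 4290 (U = (56 - 251)*(-22) = -195*(-22) = 4290)
j(O, V) = 182
j(12 - 2*10, T(-1)) + U = 182 + 4290 = 4472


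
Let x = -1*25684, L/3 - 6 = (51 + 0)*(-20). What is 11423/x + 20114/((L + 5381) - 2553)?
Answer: -259526249/2748188 ≈ -94.435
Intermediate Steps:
L = -3042 (L = 18 + 3*((51 + 0)*(-20)) = 18 + 3*(51*(-20)) = 18 + 3*(-1020) = 18 - 3060 = -3042)
x = -25684
11423/x + 20114/((L + 5381) - 2553) = 11423/(-25684) + 20114/((-3042 + 5381) - 2553) = 11423*(-1/25684) + 20114/(2339 - 2553) = -11423/25684 + 20114/(-214) = -11423/25684 + 20114*(-1/214) = -11423/25684 - 10057/107 = -259526249/2748188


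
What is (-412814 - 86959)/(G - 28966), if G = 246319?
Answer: -166591/72451 ≈ -2.2994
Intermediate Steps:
(-412814 - 86959)/(G - 28966) = (-412814 - 86959)/(246319 - 28966) = -499773/217353 = -499773*1/217353 = -166591/72451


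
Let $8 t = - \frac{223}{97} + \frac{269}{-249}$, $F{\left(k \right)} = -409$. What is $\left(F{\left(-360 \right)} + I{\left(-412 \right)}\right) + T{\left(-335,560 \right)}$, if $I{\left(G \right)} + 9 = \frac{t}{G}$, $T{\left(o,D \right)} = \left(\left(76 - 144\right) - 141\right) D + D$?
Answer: $- \frac{2326512392251}{19902072} \approx -1.169 \cdot 10^{5}$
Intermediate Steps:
$t = - \frac{20405}{48306}$ ($t = \frac{- \frac{223}{97} + \frac{269}{-249}}{8} = \frac{\left(-223\right) \frac{1}{97} + 269 \left(- \frac{1}{249}\right)}{8} = \frac{- \frac{223}{97} - \frac{269}{249}}{8} = \frac{1}{8} \left(- \frac{81620}{24153}\right) = - \frac{20405}{48306} \approx -0.42241$)
$T{\left(o,D \right)} = - 208 D$ ($T{\left(o,D \right)} = \left(-68 - 141\right) D + D = - 209 D + D = - 208 D$)
$I{\left(G \right)} = -9 - \frac{20405}{48306 G}$
$\left(F{\left(-360 \right)} + I{\left(-412 \right)}\right) + T{\left(-335,560 \right)} = \left(-409 - \left(9 + \frac{20405}{48306 \left(-412\right)}\right)\right) - 116480 = \left(-409 - \frac{179098243}{19902072}\right) - 116480 = - \frac{8319045691}{19902072} - 116480 = - \frac{2326512392251}{19902072}$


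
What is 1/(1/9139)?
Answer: 9139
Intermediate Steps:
1/(1/9139) = 9139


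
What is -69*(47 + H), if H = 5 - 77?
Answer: 1725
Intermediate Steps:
H = -72
-69*(47 + H) = -69*(47 - 72) = -69*(-25) = 1725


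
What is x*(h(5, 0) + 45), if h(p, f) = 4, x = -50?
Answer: -2450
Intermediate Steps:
x*(h(5, 0) + 45) = -50*(4 + 45) = -50*49 = -2450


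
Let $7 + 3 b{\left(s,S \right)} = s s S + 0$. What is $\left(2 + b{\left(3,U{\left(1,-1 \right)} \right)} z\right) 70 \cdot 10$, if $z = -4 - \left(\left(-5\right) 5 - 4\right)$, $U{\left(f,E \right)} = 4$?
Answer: $\frac{511700}{3} \approx 1.7057 \cdot 10^{5}$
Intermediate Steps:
$z = 25$ ($z = -4 - \left(-25 - 4\right) = -4 - -29 = -4 + 29 = 25$)
$b{\left(s,S \right)} = - \frac{7}{3} + \frac{S s^{2}}{3}$ ($b{\left(s,S \right)} = - \frac{7}{3} + \frac{s s S + 0}{3} = - \frac{7}{3} + \frac{s^{2} S + 0}{3} = - \frac{7}{3} + \frac{S s^{2} + 0}{3} = - \frac{7}{3} + \frac{S s^{2}}{3}$)
$\left(2 + b{\left(3,U{\left(1,-1 \right)} \right)} z\right) 70 \cdot 10 = \left(2 + \left(- \frac{7}{3} + \frac{1}{3} \cdot 4 \cdot 3^{2}\right) 25\right) 70 \cdot 10 = \left(2 + \left(- \frac{7}{3} + \frac{1}{3} \cdot 4 \cdot 9\right) 25\right) 70 \cdot 10 = \left(2 + \left(- \frac{7}{3} + 12\right) 25\right) 70 \cdot 10 = \left(2 + \frac{29}{3} \cdot 25\right) 70 \cdot 10 = \left(2 + \frac{725}{3}\right) 70 \cdot 10 = \frac{731}{3} \cdot 70 \cdot 10 = \frac{51170}{3} \cdot 10 = \frac{511700}{3}$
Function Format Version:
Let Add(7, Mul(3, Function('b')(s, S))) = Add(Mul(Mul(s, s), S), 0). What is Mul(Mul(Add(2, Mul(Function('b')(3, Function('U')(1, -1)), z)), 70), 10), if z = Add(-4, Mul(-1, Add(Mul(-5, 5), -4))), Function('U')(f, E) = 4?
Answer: Rational(511700, 3) ≈ 1.7057e+5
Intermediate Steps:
z = 25 (z = Add(-4, Mul(-1, Add(-25, -4))) = Add(-4, Mul(-1, -29)) = Add(-4, 29) = 25)
Function('b')(s, S) = Add(Rational(-7, 3), Mul(Rational(1, 3), S, Pow(s, 2))) (Function('b')(s, S) = Add(Rational(-7, 3), Mul(Rational(1, 3), Add(Mul(Mul(s, s), S), 0))) = Add(Rational(-7, 3), Mul(Rational(1, 3), Add(Mul(Pow(s, 2), S), 0))) = Add(Rational(-7, 3), Mul(Rational(1, 3), Add(Mul(S, Pow(s, 2)), 0))) = Add(Rational(-7, 3), Mul(Rational(1, 3), Mul(S, Pow(s, 2)))) = Add(Rational(-7, 3), Mul(Rational(1, 3), S, Pow(s, 2))))
Mul(Mul(Add(2, Mul(Function('b')(3, Function('U')(1, -1)), z)), 70), 10) = Mul(Mul(Add(2, Mul(Add(Rational(-7, 3), Mul(Rational(1, 3), 4, Pow(3, 2))), 25)), 70), 10) = Mul(Mul(Add(2, Mul(Add(Rational(-7, 3), Mul(Rational(1, 3), 4, 9)), 25)), 70), 10) = Mul(Mul(Add(2, Mul(Add(Rational(-7, 3), 12), 25)), 70), 10) = Mul(Mul(Add(2, Mul(Rational(29, 3), 25)), 70), 10) = Mul(Mul(Add(2, Rational(725, 3)), 70), 10) = Mul(Mul(Rational(731, 3), 70), 10) = Mul(Rational(51170, 3), 10) = Rational(511700, 3)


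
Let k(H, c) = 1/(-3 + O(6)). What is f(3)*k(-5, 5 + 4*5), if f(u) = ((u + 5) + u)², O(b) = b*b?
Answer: 11/3 ≈ 3.6667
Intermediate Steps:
O(b) = b²
f(u) = (5 + 2*u)² (f(u) = ((5 + u) + u)² = (5 + 2*u)²)
k(H, c) = 1/33 (k(H, c) = 1/(-3 + 6²) = 1/(-3 + 36) = 1/33)
f(3)*k(-5, 5 + 4*5) = (5 + 2*3)²*(1/33) = (5 + 6)²*(1/33) = 11²*(1/33) = 121*(1/33) = 11/3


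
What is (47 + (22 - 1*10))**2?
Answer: 3481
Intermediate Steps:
(47 + (22 - 1*10))**2 = (47 + (22 - 10))**2 = (47 + 12)**2 = 59**2 = 3481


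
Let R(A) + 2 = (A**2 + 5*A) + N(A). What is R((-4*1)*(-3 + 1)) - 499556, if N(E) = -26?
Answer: -499480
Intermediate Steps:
R(A) = -28 + A**2 + 5*A (R(A) = -2 + ((A**2 + 5*A) - 26) = -2 + (-26 + A**2 + 5*A) = -28 + A**2 + 5*A)
R((-4*1)*(-3 + 1)) - 499556 = (-28 + ((-4*1)*(-3 + 1))**2 + 5*((-4*1)*(-3 + 1))) - 499556 = (-28 + (-4*(-2))**2 + 5*(-4*(-2))) - 499556 = (-28 + 8**2 + 5*8) - 499556 = (-28 + 64 + 40) - 499556 = 76 - 499556 = -499480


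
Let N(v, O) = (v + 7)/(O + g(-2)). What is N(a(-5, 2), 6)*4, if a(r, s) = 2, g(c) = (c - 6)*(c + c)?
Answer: 18/19 ≈ 0.94737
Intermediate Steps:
g(c) = 2*c*(-6 + c) (g(c) = (-6 + c)*(2*c) = 2*c*(-6 + c))
N(v, O) = (7 + v)/(32 + O) (N(v, O) = (v + 7)/(O + 2*(-2)*(-6 - 2)) = (7 + v)/(O + 2*(-2)*(-8)) = (7 + v)/(O + 32) = (7 + v)/(32 + O))
N(a(-5, 2), 6)*4 = ((7 + 2)/(32 + 6))*4 = (9/38)*4 = 18/19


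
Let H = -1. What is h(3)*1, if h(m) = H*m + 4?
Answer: 1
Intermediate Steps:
h(m) = 4 - m (h(m) = -m + 4 = 4 - m)
h(3)*1 = (4 - 1*3)*1 = (4 - 3)*1 = 1*1 = 1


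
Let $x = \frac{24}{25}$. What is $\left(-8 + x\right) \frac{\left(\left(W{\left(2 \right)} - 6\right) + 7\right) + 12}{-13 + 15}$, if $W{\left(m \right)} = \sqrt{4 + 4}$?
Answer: $- \frac{1144}{25} - \frac{176 \sqrt{2}}{25} \approx -55.716$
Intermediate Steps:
$W{\left(m \right)} = 2 \sqrt{2}$ ($W{\left(m \right)} = \sqrt{8} = 2 \sqrt{2}$)
$x = \frac{24}{25}$ ($x = 24 \cdot \frac{1}{25} = \frac{24}{25} \approx 0.96$)
$\left(-8 + x\right) \frac{\left(\left(W{\left(2 \right)} - 6\right) + 7\right) + 12}{-13 + 15} = \left(-8 + \frac{24}{25}\right) \frac{\left(\left(2 \sqrt{2} - 6\right) + 7\right) + 12}{-13 + 15} = - \frac{176 \frac{\left(\left(-6 + 2 \sqrt{2}\right) + 7\right) + 12}{2}}{25} = - \frac{176 \left(\left(1 + 2 \sqrt{2}\right) + 12\right) \frac{1}{2}}{25} = - \frac{176 \left(13 + 2 \sqrt{2}\right) \frac{1}{2}}{25} = - \frac{176 \left(\frac{13}{2} + \sqrt{2}\right)}{25} = - \frac{1144}{25} - \frac{176 \sqrt{2}}{25}$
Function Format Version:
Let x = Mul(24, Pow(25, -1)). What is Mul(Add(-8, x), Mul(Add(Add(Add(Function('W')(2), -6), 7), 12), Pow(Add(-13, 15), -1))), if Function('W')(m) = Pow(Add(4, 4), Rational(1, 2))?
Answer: Add(Rational(-1144, 25), Mul(Rational(-176, 25), Pow(2, Rational(1, 2)))) ≈ -55.716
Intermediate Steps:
Function('W')(m) = Mul(2, Pow(2, Rational(1, 2))) (Function('W')(m) = Pow(8, Rational(1, 2)) = Mul(2, Pow(2, Rational(1, 2))))
x = Rational(24, 25) (x = Mul(24, Rational(1, 25)) = Rational(24, 25) ≈ 0.96000)
Mul(Add(-8, x), Mul(Add(Add(Add(Function('W')(2), -6), 7), 12), Pow(Add(-13, 15), -1))) = Mul(Add(-8, Rational(24, 25)), Mul(Add(Add(Add(Mul(2, Pow(2, Rational(1, 2))), -6), 7), 12), Pow(Add(-13, 15), -1))) = Mul(Rational(-176, 25), Mul(Add(Add(Add(-6, Mul(2, Pow(2, Rational(1, 2)))), 7), 12), Pow(2, -1))) = Mul(Rational(-176, 25), Mul(Add(Add(1, Mul(2, Pow(2, Rational(1, 2)))), 12), Rational(1, 2))) = Mul(Rational(-176, 25), Mul(Add(13, Mul(2, Pow(2, Rational(1, 2)))), Rational(1, 2))) = Mul(Rational(-176, 25), Add(Rational(13, 2), Pow(2, Rational(1, 2)))) = Add(Rational(-1144, 25), Mul(Rational(-176, 25), Pow(2, Rational(1, 2))))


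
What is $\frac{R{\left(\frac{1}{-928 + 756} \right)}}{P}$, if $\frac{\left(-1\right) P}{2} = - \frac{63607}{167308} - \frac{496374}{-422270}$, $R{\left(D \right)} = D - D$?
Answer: $0$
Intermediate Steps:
$R{\left(D \right)} = 0$
$P = - \frac{28094006651}{17662287290}$ ($P = - 2 \left(- \frac{63607}{167308} - \frac{496374}{-422270}\right) = - 2 \left(\left(-63607\right) \frac{1}{167308} - - \frac{248187}{211135}\right) = - 2 \left(- \frac{63607}{167308} + \frac{248187}{211135}\right) = \left(-2\right) \frac{28094006651}{35324574580} = - \frac{28094006651}{17662287290} \approx -1.5906$)
$\frac{R{\left(\frac{1}{-928 + 756} \right)}}{P} = \frac{0}{- \frac{28094006651}{17662287290}} = 0 \left(- \frac{17662287290}{28094006651}\right) = 0$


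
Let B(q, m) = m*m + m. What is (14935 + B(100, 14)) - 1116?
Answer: 14029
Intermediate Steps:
B(q, m) = m + m**2 (B(q, m) = m**2 + m = m + m**2)
(14935 + B(100, 14)) - 1116 = (14935 + 14*(1 + 14)) - 1116 = (14935 + 14*15) - 1116 = (14935 + 210) - 1116 = 15145 - 1116 = 14029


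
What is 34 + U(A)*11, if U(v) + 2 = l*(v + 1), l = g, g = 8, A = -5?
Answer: -340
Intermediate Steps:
l = 8
U(v) = 6 + 8*v (U(v) = -2 + 8*(v + 1) = -2 + 8*(1 + v) = -2 + (8 + 8*v) = 6 + 8*v)
34 + U(A)*11 = 34 + (6 + 8*(-5))*11 = 34 + (6 - 40)*11 = 34 - 34*11 = 34 - 374 = -340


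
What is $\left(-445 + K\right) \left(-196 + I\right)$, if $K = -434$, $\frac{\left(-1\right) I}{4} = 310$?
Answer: $1262244$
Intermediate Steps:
$I = -1240$ ($I = \left(-4\right) 310 = -1240$)
$\left(-445 + K\right) \left(-196 + I\right) = \left(-445 - 434\right) \left(-196 - 1240\right) = \left(-879\right) \left(-1436\right) = 1262244$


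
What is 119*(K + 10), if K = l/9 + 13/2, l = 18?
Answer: 4403/2 ≈ 2201.5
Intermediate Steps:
K = 17/2 (K = 18/9 + 13/2 = 18*(⅑) + 13*(½) = 2 + 13/2 = 17/2 ≈ 8.5000)
119*(K + 10) = 119*(17/2 + 10) = 119*(37/2) = 4403/2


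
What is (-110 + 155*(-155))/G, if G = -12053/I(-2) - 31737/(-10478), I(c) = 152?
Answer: 3843875256/12146731 ≈ 316.45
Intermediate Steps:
G = -60733655/796328 (G = -12053/152 - 31737/(-10478) = -12053*1/152 - 31737*(-1/10478) = -12053/152 + 31737/10478 = -60733655/796328 ≈ -76.267)
(-110 + 155*(-155))/G = (-110 + 155*(-155))/(-60733655/796328) = (-110 - 24025)*(-796328/60733655) = -24135*(-796328/60733655) = 3843875256/12146731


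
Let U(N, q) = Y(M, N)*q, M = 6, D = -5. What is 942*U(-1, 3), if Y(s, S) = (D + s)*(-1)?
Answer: -2826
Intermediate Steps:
Y(s, S) = 5 - s (Y(s, S) = (-5 + s)*(-1) = 5 - s)
U(N, q) = -q (U(N, q) = (5 - 1*6)*q = (5 - 6)*q = -q)
942*U(-1, 3) = 942*(-1*3) = 942*(-3) = -2826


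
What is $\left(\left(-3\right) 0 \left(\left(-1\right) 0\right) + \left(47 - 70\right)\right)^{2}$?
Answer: $529$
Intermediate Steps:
$\left(\left(-3\right) 0 \left(\left(-1\right) 0\right) + \left(47 - 70\right)\right)^{2} = \left(0 \cdot 0 - 23\right)^{2} = \left(0 - 23\right)^{2} = \left(-23\right)^{2} = 529$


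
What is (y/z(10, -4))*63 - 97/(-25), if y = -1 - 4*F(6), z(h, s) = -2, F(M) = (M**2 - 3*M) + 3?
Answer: 134069/50 ≈ 2681.4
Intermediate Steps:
F(M) = 3 + M**2 - 3*M
y = -85 (y = -1 - 4*(3 + 6**2 - 3*6) = -1 - 4*(3 + 36 - 18) = -1 - 4*21 = -1 - 84 = -85)
(y/z(10, -4))*63 - 97/(-25) = -85/(-2)*63 - 97/(-25) = -85*(-1/2)*63 - 97*(-1/25) = (85/2)*63 + 97/25 = 5355/2 + 97/25 = 134069/50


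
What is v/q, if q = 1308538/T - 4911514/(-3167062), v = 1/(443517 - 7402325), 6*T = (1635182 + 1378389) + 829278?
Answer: -6085270519819/152187504392637308888 ≈ -3.9985e-8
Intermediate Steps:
T = 3842849/6 (T = ((1635182 + 1378389) + 829278)/6 = (3013571 + 829278)/6 = (⅙)*3842849 = 3842849/6 ≈ 6.4048e+5)
v = -1/6958808 (v = 1/(-6958808) = -1/6958808 ≈ -1.4370e-7)
q = 21869766257761/6085270519819 (q = 1308538/(3842849/6) - 4911514/(-3167062) = 1308538*(6/3842849) - 4911514*(-1/3167062) = 7851228/3842849 + 2455757/1583531 = 21869766257761/6085270519819 ≈ 3.5939)
v/q = -1/(6958808*21869766257761/6085270519819) = -1/6958808*6085270519819/21869766257761 = -6085270519819/152187504392637308888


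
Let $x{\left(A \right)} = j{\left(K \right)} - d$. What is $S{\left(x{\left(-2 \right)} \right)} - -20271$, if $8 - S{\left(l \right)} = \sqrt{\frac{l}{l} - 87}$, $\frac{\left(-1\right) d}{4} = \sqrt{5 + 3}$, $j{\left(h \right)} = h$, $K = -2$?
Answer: $20279 - i \sqrt{86} \approx 20279.0 - 9.2736 i$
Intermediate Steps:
$d = - 8 \sqrt{2}$ ($d = - 4 \sqrt{5 + 3} = - 4 \sqrt{8} = - 4 \cdot 2 \sqrt{2} = - 8 \sqrt{2} \approx -11.314$)
$x{\left(A \right)} = -2 + 8 \sqrt{2}$ ($x{\left(A \right)} = -2 - - 8 \sqrt{2} = -2 + 8 \sqrt{2}$)
$S{\left(l \right)} = 8 - i \sqrt{86}$ ($S{\left(l \right)} = 8 - \sqrt{\frac{l}{l} - 87} = 8 - \sqrt{1 - 87} = 8 - \sqrt{-86} = 8 - i \sqrt{86}$)
$S{\left(x{\left(-2 \right)} \right)} - -20271 = \left(8 - i \sqrt{86}\right) - -20271 = \left(8 - i \sqrt{86}\right) + 20271 = 20279 - i \sqrt{86}$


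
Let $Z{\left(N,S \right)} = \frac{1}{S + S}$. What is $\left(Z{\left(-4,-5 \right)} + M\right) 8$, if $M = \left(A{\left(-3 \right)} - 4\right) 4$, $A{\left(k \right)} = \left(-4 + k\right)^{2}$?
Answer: $\frac{7196}{5} \approx 1439.2$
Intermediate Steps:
$Z{\left(N,S \right)} = \frac{1}{2 S}$
$M = 180$ ($M = \left(\left(-4 - 3\right)^{2} - 4\right) 4 = \left(\left(-7\right)^{2} - 4\right) 4 = \left(49 - 4\right) 4 = 45 \cdot 4 = 180$)
$\left(Z{\left(-4,-5 \right)} + M\right) 8 = \left(\frac{1}{2 \left(-5\right)} + 180\right) 8 = \left(\frac{1}{2} \left(- \frac{1}{5}\right) + 180\right) 8 = \left(- \frac{1}{10} + 180\right) 8 = \frac{1799}{10} \cdot 8 = \frac{7196}{5}$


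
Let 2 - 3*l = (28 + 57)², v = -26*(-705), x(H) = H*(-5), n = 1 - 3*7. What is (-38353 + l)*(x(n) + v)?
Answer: -2253657260/3 ≈ -7.5122e+8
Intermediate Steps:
n = -20 (n = 1 - 21 = -20)
x(H) = -5*H
v = 18330
l = -7223/3 (l = ⅔ - (28 + 57)²/3 = ⅔ - ⅓*85² = ⅔ - ⅓*7225 = ⅔ - 7225/3 = -7223/3 ≈ -2407.7)
(-38353 + l)*(x(n) + v) = (-38353 - 7223/3)*(-5*(-20) + 18330) = -122282*(100 + 18330)/3 = -122282/3*18430 = -2253657260/3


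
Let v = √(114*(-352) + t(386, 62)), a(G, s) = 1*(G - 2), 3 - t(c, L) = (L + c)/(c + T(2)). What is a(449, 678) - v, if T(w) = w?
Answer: 447 - I*√377546989/97 ≈ 447.0 - 200.32*I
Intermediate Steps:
t(c, L) = 3 - (L + c)/(2 + c) (t(c, L) = 3 - (L + c)/(c + 2) = 3 - (L + c)/(2 + c))
a(G, s) = -2 + G (a(G, s) = 1*(-2 + G) = -2 + G)
v = I*√377546989/97 (v = √(114*(-352) + (6 - 1*62 + 2*386)/(2 + 386)) = √(-40128 + (6 - 62 + 772)/388) = √(-40128 + (1/388)*716) = √(-40128 + 179/97) = √(-3892237/97) = I*√377546989/97 ≈ 200.32*I)
a(449, 678) - v = (-2 + 449) - I*√377546989/97 = 447 - I*√377546989/97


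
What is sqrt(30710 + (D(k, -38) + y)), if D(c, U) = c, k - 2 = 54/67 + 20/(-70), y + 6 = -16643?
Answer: sqrt(3093425979)/469 ≈ 118.59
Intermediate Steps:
y = -16649 (y = -6 - 16643 = -16649)
k = 1182/469 (k = 2 + (54/67 + 20/(-70)) = 2 + (54*(1/67) + 20*(-1/70)) = 2 + (54/67 - 2/7) = 2 + 244/469 = 1182/469 ≈ 2.5203)
sqrt(30710 + (D(k, -38) + y)) = sqrt(30710 + (1182/469 - 16649)) = sqrt(30710 - 7807199/469) = sqrt(6595791/469) = sqrt(3093425979)/469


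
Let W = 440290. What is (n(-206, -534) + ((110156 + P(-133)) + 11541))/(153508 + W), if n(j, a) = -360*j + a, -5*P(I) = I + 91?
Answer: 976657/2968990 ≈ 0.32895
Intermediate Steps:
P(I) = -91/5 - I/5 (P(I) = -(I + 91)/5 = -(91 + I)/5 = -91/5 - I/5)
n(j, a) = a - 360*j
(n(-206, -534) + ((110156 + P(-133)) + 11541))/(153508 + W) = ((-534 - 360*(-206)) + ((110156 + (-91/5 - 1/5*(-133))) + 11541))/(153508 + 440290) = ((-534 + 74160) + ((110156 + (-91/5 + 133/5)) + 11541))/593798 = (73626 + ((110156 + 42/5) + 11541))*(1/593798) = (73626 + (550822/5 + 11541))*(1/593798) = (73626 + 608527/5)*(1/593798) = (976657/5)*(1/593798) = 976657/2968990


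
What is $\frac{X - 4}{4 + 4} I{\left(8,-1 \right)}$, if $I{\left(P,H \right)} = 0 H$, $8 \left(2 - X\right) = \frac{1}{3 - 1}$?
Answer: $0$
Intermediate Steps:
$X = \frac{31}{16}$ ($X = 2 - \frac{1}{8 \left(3 - 1\right)} = 2 - \frac{1}{8 \cdot 2} = 2 - \frac{1}{16} = \frac{31}{16} \approx 1.9375$)
$I{\left(P,H \right)} = 0$
$\frac{X - 4}{4 + 4} I{\left(8,-1 \right)} = \frac{\frac{31}{16} - 4}{4 + 4} \cdot 0 = \frac{1}{8} \left(- \frac{33}{16}\right) 0 = \left(- \frac{33}{128}\right) 0 = 0$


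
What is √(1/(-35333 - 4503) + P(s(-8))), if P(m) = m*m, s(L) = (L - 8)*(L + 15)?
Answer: √4976540015897/19918 ≈ 112.00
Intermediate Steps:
s(L) = (-8 + L)*(15 + L)
P(m) = m²
√(1/(-35333 - 4503) + P(s(-8))) = √(1/(-35333 - 4503) + (-120 + (-8)² + 7*(-8))²) = √(1/(-39836) + (-120 + 64 - 56)²) = √(-1/39836 + (-112)²) = √(-1/39836 + 12544) = √(499702783/39836) = √4976540015897/19918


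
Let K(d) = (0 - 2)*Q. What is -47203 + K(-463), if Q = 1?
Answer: -47205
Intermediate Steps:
K(d) = -2 (K(d) = (0 - 2)*1 = -2*1 = -2)
-47203 + K(-463) = -47203 - 2 = -47205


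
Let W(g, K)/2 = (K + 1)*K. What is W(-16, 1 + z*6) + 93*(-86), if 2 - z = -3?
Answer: -6014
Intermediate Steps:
z = 5 (z = 2 - 1*(-3) = 2 + 3 = 5)
W(g, K) = 2*K*(1 + K) (W(g, K) = 2*((K + 1)*K) = 2*((1 + K)*K) = 2*(K*(1 + K)) = 2*K*(1 + K))
W(-16, 1 + z*6) + 93*(-86) = 2*(1 + 5*6)*(1 + (1 + 5*6)) + 93*(-86) = 2*(1 + 30)*(1 + (1 + 30)) - 7998 = 2*31*(1 + 31) - 7998 = 2*31*32 - 7998 = 1984 - 7998 = -6014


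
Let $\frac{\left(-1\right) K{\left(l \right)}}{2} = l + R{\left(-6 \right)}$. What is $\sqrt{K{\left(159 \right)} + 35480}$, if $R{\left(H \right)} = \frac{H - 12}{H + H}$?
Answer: $\sqrt{35159} \approx 187.51$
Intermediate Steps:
$R{\left(H \right)} = \frac{-12 + H}{2 H}$
$K{\left(l \right)} = -3 - 2 l$ ($K{\left(l \right)} = - 2 \left(l + \frac{-12 - 6}{2 \left(-6\right)}\right) = - 2 \left(l + \frac{1}{2} \left(- \frac{1}{6}\right) \left(-18\right)\right) = - 2 \left(l + \frac{3}{2}\right) = - 2 \left(\frac{3}{2} + l\right) = -3 - 2 l$)
$\sqrt{K{\left(159 \right)} + 35480} = \sqrt{\left(-3 - 318\right) + 35480} = \sqrt{-321 + 35480} = \sqrt{35159}$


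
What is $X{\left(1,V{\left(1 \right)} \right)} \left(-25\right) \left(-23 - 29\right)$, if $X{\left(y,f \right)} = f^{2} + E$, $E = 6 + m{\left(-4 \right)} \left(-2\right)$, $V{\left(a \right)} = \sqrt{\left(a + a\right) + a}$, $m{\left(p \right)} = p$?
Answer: $22100$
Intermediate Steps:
$V{\left(a \right)} = \sqrt{3} \sqrt{a}$ ($V{\left(a \right)} = \sqrt{2 a + a} = \sqrt{3 a} = \sqrt{3} \sqrt{a}$)
$E = 14$ ($E = 6 - -8 = 6 + 8 = 14$)
$X{\left(y,f \right)} = 14 + f^{2}$ ($X{\left(y,f \right)} = f^{2} + 14 = 14 + f^{2}$)
$X{\left(1,V{\left(1 \right)} \right)} \left(-25\right) \left(-23 - 29\right) = \left(14 + \left(\sqrt{3} \sqrt{1}\right)^{2}\right) \left(-25\right) \left(-23 - 29\right) = \left(14 + \left(\sqrt{3} \cdot 1\right)^{2}\right) \left(-25\right) \left(-52\right) = \left(14 + \left(\sqrt{3}\right)^{2}\right) \left(-25\right) \left(-52\right) = \left(14 + 3\right) \left(-25\right) \left(-52\right) = 17 \left(-25\right) \left(-52\right) = \left(-425\right) \left(-52\right) = 22100$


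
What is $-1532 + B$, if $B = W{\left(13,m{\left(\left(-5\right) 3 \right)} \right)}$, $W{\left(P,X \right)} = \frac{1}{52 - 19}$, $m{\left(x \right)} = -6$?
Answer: $- \frac{50555}{33} \approx -1532.0$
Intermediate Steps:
$W{\left(P,X \right)} = \frac{1}{33}$
$B = \frac{1}{33} \approx 0.030303$
$-1532 + B = -1532 + \frac{1}{33} = - \frac{50555}{33}$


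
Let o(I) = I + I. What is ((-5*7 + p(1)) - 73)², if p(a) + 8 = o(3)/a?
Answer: 12100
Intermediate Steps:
o(I) = 2*I
p(a) = -8 + 6/a (p(a) = -8 + (2*3)/a = -8 + 6/a)
((-5*7 + p(1)) - 73)² = ((-5*7 + (-8 + 6/1)) - 73)² = ((-35 + (-8 + 6*1)) - 73)² = ((-35 + (-8 + 6)) - 73)² = ((-35 - 2) - 73)² = (-37 - 73)² = (-110)² = 12100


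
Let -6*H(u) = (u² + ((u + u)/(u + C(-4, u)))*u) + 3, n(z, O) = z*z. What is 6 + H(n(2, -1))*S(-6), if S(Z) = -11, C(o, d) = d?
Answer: 289/6 ≈ 48.167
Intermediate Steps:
n(z, O) = z²
H(u) = -½ - u/6 - u²/6 (H(u) = -((u² + ((u + u)/(u + u))*u) + 3)/6 = -((u² + ((2*u)/((2*u)))*u) + 3)/6 = -((u² + ((2*u)*(1/(2*u)))*u) + 3)/6 = -((u² + 1*u) + 3)/6 = -((u² + u) + 3)/6 = -((u + u²) + 3)/6 = -(3 + u + u²)/6 = -½ - u/6 - u²/6)
6 + H(n(2, -1))*S(-6) = 6 + (-½ - ⅙*2² - (2²)²/6)*(-11) = 6 + (-½ - ⅙*4 - ⅙*4²)*(-11) = 6 + (-½ - ⅔ - ⅙*16)*(-11) = 6 + (-½ - ⅔ - 8/3)*(-11) = 6 - 23/6*(-11) = 6 + 253/6 = 289/6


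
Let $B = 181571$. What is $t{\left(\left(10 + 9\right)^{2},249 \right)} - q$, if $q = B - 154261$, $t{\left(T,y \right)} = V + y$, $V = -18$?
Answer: $-27079$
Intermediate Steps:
$t{\left(T,y \right)} = -18 + y$
$q = 27310$ ($q = 181571 - 154261 = 27310$)
$t{\left(\left(10 + 9\right)^{2},249 \right)} - q = \left(-18 + 249\right) - 27310 = 231 - 27310 = -27079$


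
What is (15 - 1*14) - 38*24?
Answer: -911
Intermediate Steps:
(15 - 1*14) - 38*24 = (15 - 14) - 912 = 1 - 912 = -911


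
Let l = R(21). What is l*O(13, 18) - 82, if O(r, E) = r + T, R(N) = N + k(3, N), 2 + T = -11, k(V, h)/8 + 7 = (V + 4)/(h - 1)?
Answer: -82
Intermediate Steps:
k(V, h) = -56 + 8*(4 + V)/(-1 + h) (k(V, h) = -56 + 8*((V + 4)/(h - 1)) = -56 + 8*((4 + V)/(-1 + h)) = -56 + 8*(4 + V)/(-1 + h))
T = -13 (T = -2 - 11 = -13)
R(N) = N + 8*(14 - 7*N)/(-1 + N) (R(N) = N + 8*(11 + 3 - 7*N)/(-1 + N) = N + 8*(14 - 7*N)/(-1 + N))
l = -161/5 (l = (112 + 21² - 57*21)/(-1 + 21) = (112 + 441 - 1197)/20 = (1/20)*(-644) = -161/5 ≈ -32.200)
O(r, E) = -13 + r (O(r, E) = r - 13 = -13 + r)
l*O(13, 18) - 82 = -161*(-13 + 13)/5 - 82 = -161/5*0 - 82 = 0 - 82 = -82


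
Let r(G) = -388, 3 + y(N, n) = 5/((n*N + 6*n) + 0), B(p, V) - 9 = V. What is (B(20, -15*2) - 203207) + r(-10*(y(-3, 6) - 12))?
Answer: -203616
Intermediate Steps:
B(p, V) = 9 + V
y(N, n) = -3 + 5/(6*n + N*n) (y(N, n) = -3 + 5/((n*N + 6*n) + 0) = -3 + 5/((N*n + 6*n) + 0) = -3 + 5/((6*n + N*n) + 0) = -3 + 5/(6*n + N*n))
(B(20, -15*2) - 203207) + r(-10*(y(-3, 6) - 12)) = ((9 - 15*2) - 203207) - 388 = ((9 - 30) - 203207) - 388 = (-21 - 203207) - 388 = -203228 - 388 = -203616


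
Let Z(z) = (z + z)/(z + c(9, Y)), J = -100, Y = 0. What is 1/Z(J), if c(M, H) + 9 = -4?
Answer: 113/200 ≈ 0.56500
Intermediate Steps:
c(M, H) = -13 (c(M, H) = -9 - 4 = -13)
Z(z) = 2*z/(-13 + z) (Z(z) = (z + z)/(z - 13) = (2*z)/(-13 + z) = 2*z/(-13 + z))
1/Z(J) = 1/(2*(-100)/(-13 - 100)) = 1/(2*(-100)/(-113)) = 1/(2*(-100)*(-1/113)) = 1/(200/113) = 113/200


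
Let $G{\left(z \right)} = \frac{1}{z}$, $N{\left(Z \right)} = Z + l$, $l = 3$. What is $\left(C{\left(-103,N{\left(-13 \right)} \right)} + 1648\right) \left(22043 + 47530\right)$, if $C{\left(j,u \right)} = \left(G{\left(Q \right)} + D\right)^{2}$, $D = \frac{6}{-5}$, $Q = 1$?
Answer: $\frac{2866477173}{25} \approx 1.1466 \cdot 10^{8}$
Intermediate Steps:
$N{\left(Z \right)} = 3 + Z$ ($N{\left(Z \right)} = Z + 3 = 3 + Z$)
$D = - \frac{6}{5}$ ($D = 6 \left(- \frac{1}{5}\right) = - \frac{6}{5} \approx -1.2$)
$C{\left(j,u \right)} = \frac{1}{25}$ ($C{\left(j,u \right)} = \left(1^{-1} - \frac{6}{5}\right)^{2} = \left(1 - \frac{6}{5}\right)^{2} = \left(- \frac{1}{5}\right)^{2} = \frac{1}{25}$)
$\left(C{\left(-103,N{\left(-13 \right)} \right)} + 1648\right) \left(22043 + 47530\right) = \left(\frac{1}{25} + 1648\right) \left(22043 + 47530\right) = \frac{41201}{25} \cdot 69573 = \frac{2866477173}{25}$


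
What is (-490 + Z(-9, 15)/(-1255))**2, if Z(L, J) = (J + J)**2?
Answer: 15170848900/63001 ≈ 2.4080e+5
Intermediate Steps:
Z(L, J) = 4*J**2 (Z(L, J) = (2*J)**2 = 4*J**2)
(-490 + Z(-9, 15)/(-1255))**2 = (-490 + (4*15**2)/(-1255))**2 = (-490 + (4*225)*(-1/1255))**2 = (-490 + 900*(-1/1255))**2 = (-490 - 180/251)**2 = (-123170/251)**2 = 15170848900/63001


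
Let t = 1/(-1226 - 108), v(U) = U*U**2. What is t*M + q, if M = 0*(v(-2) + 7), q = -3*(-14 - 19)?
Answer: 99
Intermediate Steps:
v(U) = U**3
q = 99 (q = -3*(-33) = 99)
t = -1/1334 (t = 1/(-1334) = -1/1334 ≈ -0.00074963)
M = 0 (M = 0*((-2)**3 + 7) = 0*(-8 + 7) = 0*(-1) = 0)
t*M + q = -1/1334*0 + 99 = 0 + 99 = 99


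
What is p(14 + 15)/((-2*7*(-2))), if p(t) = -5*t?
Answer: -145/28 ≈ -5.1786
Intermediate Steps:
p(14 + 15)/((-2*7*(-2))) = (-5*(14 + 15))/((-2*7*(-2))) = (-5*29)/((-14*(-2))) = -145/28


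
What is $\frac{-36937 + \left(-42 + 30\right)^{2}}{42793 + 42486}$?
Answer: $- \frac{36793}{85279} \approx -0.43144$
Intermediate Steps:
$\frac{-36937 + \left(-42 + 30\right)^{2}}{42793 + 42486} = \frac{-36937 + \left(-12\right)^{2}}{85279} = \left(-36937 + 144\right) \frac{1}{85279} = \left(-36793\right) \frac{1}{85279} = - \frac{36793}{85279}$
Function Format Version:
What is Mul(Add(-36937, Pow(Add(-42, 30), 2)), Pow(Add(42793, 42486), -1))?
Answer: Rational(-36793, 85279) ≈ -0.43144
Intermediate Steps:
Mul(Add(-36937, Pow(Add(-42, 30), 2)), Pow(Add(42793, 42486), -1)) = Mul(Add(-36937, Pow(-12, 2)), Pow(85279, -1)) = Mul(Add(-36937, 144), Rational(1, 85279)) = Mul(-36793, Rational(1, 85279)) = Rational(-36793, 85279)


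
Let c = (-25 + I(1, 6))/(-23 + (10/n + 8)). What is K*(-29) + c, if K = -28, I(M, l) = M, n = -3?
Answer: 44732/55 ≈ 813.31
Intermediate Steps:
c = 72/55 (c = (-25 + 1)/(-23 + (10/(-3) + 8)) = -24/(-23 + (10*(-1/3) + 8)) = -24/(-23 + (-10/3 + 8)) = -24/(-23 + 14/3) = -24/(-55/3) = -24*(-3/55) = 72/55 ≈ 1.3091)
K*(-29) + c = -28*(-29) + 72/55 = 812 + 72/55 = 44732/55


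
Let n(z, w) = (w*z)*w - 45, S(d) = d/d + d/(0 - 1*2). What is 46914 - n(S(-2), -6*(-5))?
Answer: 45159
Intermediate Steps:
S(d) = 1 - d/2 (S(d) = 1 + d/(0 - 2) = 1 + d/(-2) = 1 + d*(-1/2) = 1 - d/2)
n(z, w) = -45 + z*w**2 (n(z, w) = z*w**2 - 45 = -45 + z*w**2)
46914 - n(S(-2), -6*(-5)) = 46914 - (-45 + (1 - 1/2*(-2))*(-6*(-5))**2) = 46914 - (-45 + (1 + 1)*30**2) = 46914 - (-45 + 2*900) = 46914 - (-45 + 1800) = 46914 - 1*1755 = 46914 - 1755 = 45159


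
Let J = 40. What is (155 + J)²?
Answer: 38025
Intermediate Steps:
(155 + J)² = (155 + 40)² = 195² = 38025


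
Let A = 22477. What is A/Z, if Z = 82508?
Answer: 22477/82508 ≈ 0.27242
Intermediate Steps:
A/Z = 22477/82508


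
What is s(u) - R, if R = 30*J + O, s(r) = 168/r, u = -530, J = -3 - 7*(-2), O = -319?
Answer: -2999/265 ≈ -11.317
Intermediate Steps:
J = 11 (J = -3 + 14 = 11)
R = 11 (R = 30*11 - 319 = 330 - 319 = 11)
s(u) - R = 168/(-530) - 1*11 = 168*(-1/530) - 11 = -84/265 - 11 = -2999/265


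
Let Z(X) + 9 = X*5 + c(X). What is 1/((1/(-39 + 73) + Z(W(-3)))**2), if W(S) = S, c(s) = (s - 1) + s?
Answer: 1156/1108809 ≈ 0.0010426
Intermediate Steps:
c(s) = -1 + 2*s (c(s) = (-1 + s) + s = -1 + 2*s)
Z(X) = -10 + 7*X (Z(X) = -9 + (X*5 + (-1 + 2*X)) = -9 + (5*X + (-1 + 2*X)) = -9 + (-1 + 7*X) = -10 + 7*X)
1/((1/(-39 + 73) + Z(W(-3)))**2) = 1/((1/(-39 + 73) + (-10 + 7*(-3)))**2) = 1/((1/34 + (-10 - 21))**2) = 1/((1/34 - 31)**2) = 1/((-1053/34)**2) = 1/(1108809/1156) = 1156/1108809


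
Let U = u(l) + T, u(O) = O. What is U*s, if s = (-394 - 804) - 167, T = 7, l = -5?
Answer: -2730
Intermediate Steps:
U = 2 (U = -5 + 7 = 2)
s = -1365 (s = -1198 - 167 = -1365)
U*s = 2*(-1365) = -2730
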